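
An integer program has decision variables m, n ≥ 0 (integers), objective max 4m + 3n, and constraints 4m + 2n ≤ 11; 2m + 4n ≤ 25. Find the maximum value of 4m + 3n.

The continuous relaxation peaks at (0, 5.5) with value 16.50; rounding to a feasible lattice point costs some objective.
(m,n)=(0,5): 4·0+2·5=10≤11, 2·0+4·5=20≤25, objective 15.
(m,n)=(0,4): 4·0+2·4=8≤11, 2·0+4·4=16≤25, objective 12.
The best lattice point is (0,5), giving 15.

15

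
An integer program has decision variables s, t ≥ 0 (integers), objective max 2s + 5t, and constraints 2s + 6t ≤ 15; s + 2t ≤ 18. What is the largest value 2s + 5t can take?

(s,t)=(7,0) is feasible, giving 14.
(s,t)=(6,0) is feasible, giving 12.
Maximum is 14 at (s,t)=(7,0).

14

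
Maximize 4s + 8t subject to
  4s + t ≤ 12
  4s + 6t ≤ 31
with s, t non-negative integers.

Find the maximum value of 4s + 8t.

The continuous relaxation peaks at (0, 5.17) with value 41.33; rounding to a feasible lattice point costs some objective.
(s,t)=(0,5): 4·0+1·5=5≤12, 4·0+6·5=30≤31, objective 40.
(s,t)=(1,4): 4·1+1·4=8≤12, 4·1+6·4=28≤31, objective 36.
The best lattice point is (0,5), giving 40.

40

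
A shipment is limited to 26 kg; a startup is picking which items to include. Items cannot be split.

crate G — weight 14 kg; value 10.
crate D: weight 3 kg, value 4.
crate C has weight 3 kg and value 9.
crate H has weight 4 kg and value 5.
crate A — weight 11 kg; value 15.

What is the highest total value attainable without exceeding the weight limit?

33

This is a 0-1 knapsack instance.
Allowing fractional choices, the relaxed optimum would be about 36.6, but items are indivisible.
crate C + crate H + crate A: weight 3 + 4 + 11 = 18 ≤ 26, value 9 + 5 + 15 = 29.
crate D + crate C + crate H + crate A: weight 3 + 3 + 4 + 11 = 21 ≤ 26, value 4 + 9 + 5 + 15 = 33.
crate D + crate C + crate A: weight 3 + 3 + 11 = 17 ≤ 26, value 4 + 9 + 15 = 28.
Best is crate D, crate C, crate H, and crate A with total value 33.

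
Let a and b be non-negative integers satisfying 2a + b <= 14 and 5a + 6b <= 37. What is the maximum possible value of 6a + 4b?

The continuous relaxation peaks at (6.71, 0.571) with value 42.57; rounding to a feasible lattice point costs some objective.
(a,b)=(7,0) is feasible, giving 42.
(a,b)=(6,1) is feasible, giving 40.
Maximum is 42 at (a,b)=(7,0).

42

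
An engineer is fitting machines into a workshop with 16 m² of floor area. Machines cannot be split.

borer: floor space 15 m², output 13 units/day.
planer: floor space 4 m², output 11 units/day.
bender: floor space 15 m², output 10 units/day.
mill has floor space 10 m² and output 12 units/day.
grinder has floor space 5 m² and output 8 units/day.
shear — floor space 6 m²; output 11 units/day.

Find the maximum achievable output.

30

Treat it as a binary knapsack problem.
Take planer, grinder, and shear: floor space 4 + 5 + 6 = 15 ≤ 16, output 11 + 8 + 11 = 30.
No other feasible combination does better.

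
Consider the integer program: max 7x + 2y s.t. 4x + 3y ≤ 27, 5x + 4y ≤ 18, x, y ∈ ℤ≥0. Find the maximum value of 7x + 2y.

21

Relaxing integrality, the LP optimum is 25.20 at (x,y) = (3.6, 0), which is not an integer point.
(x,y)=(3,0): 4·3+3·0=12≤27, 5·3+4·0=15≤18, objective 21.
(x,y)=(2,1): 4·2+3·1=11≤27, 5·2+4·1=14≤18, objective 16.
(x,y)=(2,0): 4·2+3·0=8≤27, 5·2+4·0=10≤18, objective 14.
The best lattice point is (3,0), giving 21.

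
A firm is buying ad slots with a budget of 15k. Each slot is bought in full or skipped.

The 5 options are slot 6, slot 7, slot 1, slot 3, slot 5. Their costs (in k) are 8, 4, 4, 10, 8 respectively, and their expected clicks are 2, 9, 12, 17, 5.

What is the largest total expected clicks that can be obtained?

29

Treat it as a binary knapsack problem.
Allowing fractional choices, the relaxed optimum would be about 32.9, but ad slots are indivisible.
slot 7 + slot 3: cost 4 + 10 = 14 ≤ 15, expected clicks 9 + 17 = 26.
slot 7 + slot 1: cost 4 + 4 = 8 ≤ 15, expected clicks 9 + 12 = 21.
slot 1 + slot 3: cost 4 + 10 = 14 ≤ 15, expected clicks 12 + 17 = 29.
Best is slot 1 and slot 3 with total expected clicks 29.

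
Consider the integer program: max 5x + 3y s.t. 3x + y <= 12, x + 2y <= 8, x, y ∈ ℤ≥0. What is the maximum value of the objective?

(x,y)=(3,2): 3·3+1·2=11≤12, 1·3+2·2=7≤8, objective 21.
(x,y)=(2,3): 3·2+1·3=9≤12, 1·2+2·3=8≤8, objective 19.
(x,y)=(3,1): 3·3+1·1=10≤12, 1·3+2·1=5≤8, objective 18.
Maximum is 21 at (x,y)=(3,2).

21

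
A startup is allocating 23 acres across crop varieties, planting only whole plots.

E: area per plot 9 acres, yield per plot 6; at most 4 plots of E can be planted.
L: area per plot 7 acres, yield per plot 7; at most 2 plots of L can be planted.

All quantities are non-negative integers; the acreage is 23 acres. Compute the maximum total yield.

L has the best ratio (7/7); taking only L gives at most 2×7 = 14 (stopped by the supply cap of 2).
Mixing does better — 1×E and 2×L: area 23 ≤ 23, yield 1·6 + 2·7 = 20.

20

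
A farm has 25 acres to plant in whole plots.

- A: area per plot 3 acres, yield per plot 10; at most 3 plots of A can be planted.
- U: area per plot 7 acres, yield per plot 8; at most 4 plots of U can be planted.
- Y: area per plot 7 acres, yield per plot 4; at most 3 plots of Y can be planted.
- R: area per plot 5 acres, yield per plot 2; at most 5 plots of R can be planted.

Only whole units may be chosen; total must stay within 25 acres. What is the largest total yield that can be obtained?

46

A has the best ratio (10/3); taking only A gives at most 3×10 = 30 (stopped by the supply cap of 3).
Mixing does better — 3×A and 2×U: area 23 ≤ 25, yield 3·10 + 2·8 = 46.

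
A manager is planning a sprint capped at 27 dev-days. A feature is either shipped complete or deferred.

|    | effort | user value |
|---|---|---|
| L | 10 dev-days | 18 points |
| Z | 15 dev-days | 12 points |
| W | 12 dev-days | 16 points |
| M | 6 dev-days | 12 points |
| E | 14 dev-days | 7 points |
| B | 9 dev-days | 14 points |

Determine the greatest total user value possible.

W + M + B: effort 12 + 6 + 9 = 27 ≤ 27, user value 16 + 12 + 14 = 42.
L + M + B: effort 10 + 6 + 9 = 25 ≤ 27, user value 18 + 12 + 14 = 44.
Best is L, M, and B with total user value 44.

44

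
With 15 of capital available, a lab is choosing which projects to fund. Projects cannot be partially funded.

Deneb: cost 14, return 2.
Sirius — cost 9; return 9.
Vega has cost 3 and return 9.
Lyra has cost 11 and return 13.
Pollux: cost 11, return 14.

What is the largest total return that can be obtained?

23

Treat it as a binary knapsack problem.
Allowing fractional choices, the relaxed optimum would be about 24.2, but projects are indivisible.
Vega + Pollux: cost 3 + 11 = 14 ≤ 15, return 9 + 14 = 23.
Vega + Lyra: cost 3 + 11 = 14 ≤ 15, return 9 + 13 = 22.
Best is Vega and Pollux with total return 23.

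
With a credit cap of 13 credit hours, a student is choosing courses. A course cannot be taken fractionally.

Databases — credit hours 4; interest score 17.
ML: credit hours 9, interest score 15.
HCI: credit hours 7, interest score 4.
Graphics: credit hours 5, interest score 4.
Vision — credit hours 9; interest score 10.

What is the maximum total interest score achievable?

This is a 0-1 knapsack instance.
Databases + Graphics: credit hours 4 + 5 = 9 ≤ 13, interest score 17 + 4 = 21.
Databases + ML: credit hours 4 + 9 = 13 ≤ 13, interest score 17 + 15 = 32.
Databases + Vision: credit hours 4 + 9 = 13 ≤ 13, interest score 17 + 10 = 27.
Best is Databases and ML with total interest score 32.

32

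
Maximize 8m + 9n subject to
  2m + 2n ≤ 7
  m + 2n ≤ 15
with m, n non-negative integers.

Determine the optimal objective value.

27

The continuous relaxation peaks at (0, 3.5) with value 31.50; rounding to a feasible lattice point costs some objective.
(m,n)=(0,3): 2·0+2·3=6≤7, 1·0+2·3=6≤15, objective 27.
(m,n)=(1,2): 2·1+2·2=6≤7, 1·1+2·2=5≤15, objective 26.
(m,n)=(0,2): 2·0+2·2=4≤7, 1·0+2·2=4≤15, objective 18.
Maximum is 27 at (m,n)=(0,3).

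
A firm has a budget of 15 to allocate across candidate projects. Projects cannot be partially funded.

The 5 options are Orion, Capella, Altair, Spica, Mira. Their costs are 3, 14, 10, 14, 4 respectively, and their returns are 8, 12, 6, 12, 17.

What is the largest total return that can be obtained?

Allowing fractional choices, the relaxed optimum would be about 31.9, but projects are indivisible.
Orion + Mira: cost 3 + 4 = 7 ≤ 15, return 8 + 17 = 25.
Mira: cost 4 ≤ 15, return 17.
Altair + Mira: cost 10 + 4 = 14 ≤ 15, return 6 + 17 = 23.
Best is Orion and Mira with total return 25.

25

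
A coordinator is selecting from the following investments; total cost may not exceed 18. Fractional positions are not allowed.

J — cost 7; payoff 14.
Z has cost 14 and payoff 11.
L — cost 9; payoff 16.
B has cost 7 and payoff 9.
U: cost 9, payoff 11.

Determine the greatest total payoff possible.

Take J and L: cost 7 + 9 = 16 ≤ 18, payoff 14 + 16 = 30.
No other feasible combination does better.

30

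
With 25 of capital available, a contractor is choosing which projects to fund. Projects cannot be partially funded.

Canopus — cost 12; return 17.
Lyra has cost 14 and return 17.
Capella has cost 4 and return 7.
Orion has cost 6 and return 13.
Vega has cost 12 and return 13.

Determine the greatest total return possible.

Allowing fractional choices, the relaxed optimum would be about 40.6, but projects are indivisible.
Capella + Orion + Vega: cost 4 + 6 + 12 = 22 ≤ 25, return 7 + 13 + 13 = 33.
Canopus + Capella + Orion: cost 12 + 4 + 6 = 22 ≤ 25, return 17 + 7 + 13 = 37.
Lyra + Capella + Orion: cost 14 + 4 + 6 = 24 ≤ 25, return 17 + 7 + 13 = 37.
The maximum return is 37; one optimal choice is Canopus, Capella, and Orion.

37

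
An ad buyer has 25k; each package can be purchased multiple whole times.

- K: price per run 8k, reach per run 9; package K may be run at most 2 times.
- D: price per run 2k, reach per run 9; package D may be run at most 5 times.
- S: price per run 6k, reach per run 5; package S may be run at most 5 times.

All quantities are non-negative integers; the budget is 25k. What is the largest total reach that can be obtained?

59

This is a bounded integer knapsack.
D has the best ratio (9/2); taking only D gives at most 5×9 = 45 (stopped by the supply cap of 5).
Mixing does better — 1×K, 5×D, and 1×S: price 24 ≤ 25, reach 1·9 + 5·9 + 1·5 = 59.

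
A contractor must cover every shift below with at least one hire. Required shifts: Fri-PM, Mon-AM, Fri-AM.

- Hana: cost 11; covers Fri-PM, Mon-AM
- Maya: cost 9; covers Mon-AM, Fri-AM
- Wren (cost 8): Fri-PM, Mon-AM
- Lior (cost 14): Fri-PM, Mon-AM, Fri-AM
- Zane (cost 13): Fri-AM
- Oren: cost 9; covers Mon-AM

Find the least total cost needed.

This is an integer covering problem.
The greedy cost-per-new-shift heuristic would pick Wren and Maya for 17, but a cheaper cover exists.
Lior alone covers Fri-PM, Mon-AM, Fri-AM — every shift.
Total cost: 14.
No cover costs less than 14.

14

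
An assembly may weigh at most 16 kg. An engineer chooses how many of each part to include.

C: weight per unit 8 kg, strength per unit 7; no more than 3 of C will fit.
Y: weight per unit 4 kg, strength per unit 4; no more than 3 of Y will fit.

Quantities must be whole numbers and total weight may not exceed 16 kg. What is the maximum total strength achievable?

15

1×C and 2×Y: weight 16 ≤ 16, strength 1·7 + 2·4 = 15.
2×C: weight 16 ≤ 16, strength 2·7 = 14.
Best is 15.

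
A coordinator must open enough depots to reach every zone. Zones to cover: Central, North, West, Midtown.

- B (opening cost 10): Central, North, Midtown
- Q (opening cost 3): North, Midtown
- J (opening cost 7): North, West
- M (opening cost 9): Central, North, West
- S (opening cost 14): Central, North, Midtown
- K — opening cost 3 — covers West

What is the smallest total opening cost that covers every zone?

12

The greedy cost-per-new-zone heuristic would pick Q, K, and M for 15, but a cheaper cover exists.
Choose Q and M: together they cover Central, North, West, Midtown — every zone.
Total opening cost: 3 + 9 = 12.
No cover costs less than 12.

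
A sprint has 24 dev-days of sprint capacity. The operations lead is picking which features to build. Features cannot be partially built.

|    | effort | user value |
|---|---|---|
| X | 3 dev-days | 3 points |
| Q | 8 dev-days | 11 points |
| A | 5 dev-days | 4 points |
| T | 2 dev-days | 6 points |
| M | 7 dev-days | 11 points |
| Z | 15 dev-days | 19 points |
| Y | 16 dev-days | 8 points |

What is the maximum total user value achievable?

36

Q + A + T + M: effort 8 + 5 + 2 + 7 = 22 ≤ 24, user value 11 + 4 + 6 + 11 = 32.
T + M + Z: effort 2 + 7 + 15 = 24 ≤ 24, user value 6 + 11 + 19 = 36.
X + Q + T + M: effort 3 + 8 + 2 + 7 = 20 ≤ 24, user value 3 + 11 + 6 + 11 = 31.
Best is T, M, and Z with total user value 36.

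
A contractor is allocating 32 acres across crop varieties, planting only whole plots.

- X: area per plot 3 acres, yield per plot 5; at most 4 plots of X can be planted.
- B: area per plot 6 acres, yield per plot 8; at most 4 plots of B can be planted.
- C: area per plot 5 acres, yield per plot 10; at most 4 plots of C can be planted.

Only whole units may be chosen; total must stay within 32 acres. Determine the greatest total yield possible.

60

C has the best ratio (10/5); taking only C gives at most 4×10 = 40 (stopped by the supply cap of 4).
Mixing does better — 4×X and 4×C: area 32 ≤ 32, yield 4·5 + 4·10 = 60.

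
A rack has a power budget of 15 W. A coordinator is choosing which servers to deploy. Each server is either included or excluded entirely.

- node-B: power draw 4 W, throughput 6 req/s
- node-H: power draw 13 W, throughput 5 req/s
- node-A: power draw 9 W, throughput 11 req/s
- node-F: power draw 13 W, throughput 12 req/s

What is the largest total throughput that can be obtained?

17

Take node-B and node-A: power draw 4 + 9 = 13 ≤ 15, throughput 6 + 11 = 17.
No other feasible combination does better.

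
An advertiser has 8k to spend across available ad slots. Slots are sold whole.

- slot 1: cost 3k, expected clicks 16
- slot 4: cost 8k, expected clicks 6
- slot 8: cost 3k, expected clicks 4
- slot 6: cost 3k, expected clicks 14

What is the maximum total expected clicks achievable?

30

Allowing fractional choices, the relaxed optimum would be about 32.7, but ad slots are indivisible.
slot 1 + slot 8: cost 3 + 3 = 6 ≤ 8, expected clicks 16 + 4 = 20.
slot 1 + slot 6: cost 3 + 3 = 6 ≤ 8, expected clicks 16 + 14 = 30.
Best is slot 1 and slot 6 with total expected clicks 30.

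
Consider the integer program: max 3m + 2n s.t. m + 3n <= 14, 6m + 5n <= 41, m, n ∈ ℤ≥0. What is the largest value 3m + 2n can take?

(m,n)=(6,1) is feasible, giving 20.
(m,n)=(5,2) is feasible, giving 19.
(m,n)=(6,0) is feasible, giving 18.
No feasible integer point exceeds 20.

20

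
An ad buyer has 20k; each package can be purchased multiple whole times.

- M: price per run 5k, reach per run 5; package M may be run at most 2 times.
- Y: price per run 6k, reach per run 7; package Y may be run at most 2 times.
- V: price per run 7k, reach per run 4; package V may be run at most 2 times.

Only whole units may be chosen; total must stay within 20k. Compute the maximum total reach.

This is a bounded integer knapsack.
Y has the best ratio (7/6); taking only Y gives at most 2×7 = 14 (stopped by the supply cap of 2).
Mixing does better — 1×M and 2×Y: price 17 ≤ 20, reach 1·5 + 2·7 = 19.

19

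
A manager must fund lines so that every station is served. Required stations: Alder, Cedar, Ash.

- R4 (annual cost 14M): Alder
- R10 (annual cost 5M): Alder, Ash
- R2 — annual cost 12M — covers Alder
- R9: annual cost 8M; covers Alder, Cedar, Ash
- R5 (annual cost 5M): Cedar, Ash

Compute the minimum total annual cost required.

This is a weighted set-cover instance.
R9 alone covers Alder, Cedar, Ash — every station.
Total annual cost: 8.

8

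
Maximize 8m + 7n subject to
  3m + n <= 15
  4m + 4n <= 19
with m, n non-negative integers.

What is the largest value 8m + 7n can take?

(m,n)=(4,0) is feasible, giving 32.
(m,n)=(3,1) is feasible, giving 31.
(m,n)=(3,0) is feasible, giving 24.
No feasible integer point exceeds 32.

32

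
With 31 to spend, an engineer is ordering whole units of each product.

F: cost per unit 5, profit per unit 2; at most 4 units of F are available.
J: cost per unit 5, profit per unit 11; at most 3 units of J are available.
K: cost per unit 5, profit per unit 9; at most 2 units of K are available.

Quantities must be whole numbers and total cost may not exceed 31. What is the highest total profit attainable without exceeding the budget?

53

This is a bounded integer knapsack.
Take 1×F, 3×J, and 2×K: cost 30 ≤ 31, profit 1·2 + 3·11 + 2·9 = 53.
J has the best ratio (11/5) and is taken to its limit of 3; remaining capacity is filled optimally with the others.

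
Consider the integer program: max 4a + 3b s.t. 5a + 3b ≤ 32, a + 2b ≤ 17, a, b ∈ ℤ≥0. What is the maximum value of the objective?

(a,b)=(2,7): 5·2+3·7=31≤32, 1·2+2·7=16≤17, objective 29.
(a,b)=(1,8): 5·1+3·8=29≤32, 1·1+2·8=17≤17, objective 28.
(a,b)=(2,6): 5·2+3·6=28≤32, 1·2+2·6=14≤17, objective 26.
The best lattice point is (2,7), giving 29.

29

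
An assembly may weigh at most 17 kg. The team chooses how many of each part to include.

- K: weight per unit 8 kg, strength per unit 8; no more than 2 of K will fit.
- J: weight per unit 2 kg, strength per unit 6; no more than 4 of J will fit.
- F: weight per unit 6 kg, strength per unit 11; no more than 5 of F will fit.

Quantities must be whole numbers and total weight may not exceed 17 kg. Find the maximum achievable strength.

This is a bounded integer knapsack.
4×J and 1×F: weight 14 ≤ 17, strength 4·6 + 1·11 = 35.
2×J and 2×F: weight 16 ≤ 17, strength 2·6 + 2·11 = 34.
Best is 35.

35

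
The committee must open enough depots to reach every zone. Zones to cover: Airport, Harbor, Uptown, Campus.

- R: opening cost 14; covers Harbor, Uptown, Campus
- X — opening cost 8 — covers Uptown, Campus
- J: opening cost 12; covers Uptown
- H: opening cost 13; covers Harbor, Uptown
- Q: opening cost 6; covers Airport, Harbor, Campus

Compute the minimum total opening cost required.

14

This is an integer covering problem.
Choose X and Q: together they cover Airport, Harbor, Uptown, Campus — every zone.
Total opening cost: 8 + 6 = 14.
No cover costs less than 14.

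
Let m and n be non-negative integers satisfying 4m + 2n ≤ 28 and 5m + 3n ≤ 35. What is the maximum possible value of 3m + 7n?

Relaxing integrality, the LP optimum is 81.67 at (m,n) = (0, 11.7), which is not an integer point.
(m,n)=(0,11): 4·0+2·11=22≤28, 5·0+3·11=33≤35, objective 77.
(m,n)=(1,10): 4·1+2·10=24≤28, 5·1+3·10=35≤35, objective 73.
(m,n)=(0,10): 4·0+2·10=20≤28, 5·0+3·10=30≤35, objective 70.
No feasible integer point exceeds 77.

77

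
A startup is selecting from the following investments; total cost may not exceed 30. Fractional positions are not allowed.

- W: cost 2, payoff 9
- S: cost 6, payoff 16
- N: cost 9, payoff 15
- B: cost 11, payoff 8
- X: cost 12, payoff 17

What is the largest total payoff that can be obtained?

S + N + X: cost 6 + 9 + 12 = 27 ≤ 30, payoff 16 + 15 + 17 = 48.
W + S + N + X: cost 2 + 6 + 9 + 12 = 29 ≤ 30, payoff 9 + 16 + 15 + 17 = 57.
Best is W, S, N, and X with total payoff 57.

57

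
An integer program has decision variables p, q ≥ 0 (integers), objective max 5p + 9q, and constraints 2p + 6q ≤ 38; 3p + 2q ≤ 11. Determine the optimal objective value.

(p,q)=(0,5): 2·0+6·5=30≤38, 3·0+2·5=10≤11, objective 45.
(p,q)=(1,4): 2·1+6·4=26≤38, 3·1+2·4=11≤11, objective 41.
No feasible integer point exceeds 45.

45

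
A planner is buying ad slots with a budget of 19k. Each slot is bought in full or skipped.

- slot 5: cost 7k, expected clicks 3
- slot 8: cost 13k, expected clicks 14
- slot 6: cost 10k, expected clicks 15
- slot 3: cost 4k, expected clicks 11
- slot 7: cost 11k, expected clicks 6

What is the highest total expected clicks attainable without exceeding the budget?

Allowing fractional choices, the relaxed optimum would be about 31.4, but ad slots are indivisible.
slot 6 + slot 3: cost 10 + 4 = 14 ≤ 19, expected clicks 15 + 11 = 26.
slot 5 + slot 6: cost 7 + 10 = 17 ≤ 19, expected clicks 3 + 15 = 18.
slot 8 + slot 3: cost 13 + 4 = 17 ≤ 19, expected clicks 14 + 11 = 25.
Best is slot 6 and slot 3 with total expected clicks 26.

26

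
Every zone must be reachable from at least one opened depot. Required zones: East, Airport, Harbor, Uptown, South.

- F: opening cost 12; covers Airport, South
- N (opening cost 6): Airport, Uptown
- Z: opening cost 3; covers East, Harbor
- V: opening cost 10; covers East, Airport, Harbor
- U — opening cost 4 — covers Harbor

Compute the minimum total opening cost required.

Choose F, N, and Z: together they cover East, Airport, Harbor, Uptown, South — every zone.
Total opening cost: 12 + 6 + 3 = 21.
No cover costs less than 21.

21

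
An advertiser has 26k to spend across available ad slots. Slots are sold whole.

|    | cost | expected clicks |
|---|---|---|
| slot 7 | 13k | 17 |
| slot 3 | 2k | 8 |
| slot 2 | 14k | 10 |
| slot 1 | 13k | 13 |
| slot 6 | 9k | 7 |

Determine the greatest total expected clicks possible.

32

Take slot 7, slot 3, and slot 6: cost 13 + 2 + 9 = 24 ≤ 26, expected clicks 17 + 8 + 7 = 32.
No other feasible combination does better.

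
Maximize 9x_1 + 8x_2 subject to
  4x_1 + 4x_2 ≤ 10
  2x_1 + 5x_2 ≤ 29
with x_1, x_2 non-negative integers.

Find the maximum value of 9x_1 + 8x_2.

(x_1,x_2)=(2,0): 4·2+4·0=8≤10, 2·2+5·0=4≤29, objective 18.
(x_1,x_2)=(1,1): 4·1+4·1=8≤10, 2·1+5·1=7≤29, objective 17.
No feasible integer point exceeds 18.

18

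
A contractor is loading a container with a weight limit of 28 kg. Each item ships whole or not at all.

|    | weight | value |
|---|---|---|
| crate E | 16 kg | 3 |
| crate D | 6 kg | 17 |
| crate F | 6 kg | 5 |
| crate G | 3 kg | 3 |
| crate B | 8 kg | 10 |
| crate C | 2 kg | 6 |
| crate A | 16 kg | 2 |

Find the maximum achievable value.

Allowing fractional choices, the relaxed optimum would be about 41.6, but items are indivisible.
crate D + crate F + crate B + crate C: weight 6 + 6 + 8 + 2 = 22 ≤ 28, value 17 + 5 + 10 + 6 = 38.
crate D + crate F + crate G + crate B + crate C: weight 6 + 6 + 3 + 8 + 2 = 25 ≤ 28, value 17 + 5 + 3 + 10 + 6 = 41.
Best is crate D, crate F, crate G, crate B, and crate C with total value 41.

41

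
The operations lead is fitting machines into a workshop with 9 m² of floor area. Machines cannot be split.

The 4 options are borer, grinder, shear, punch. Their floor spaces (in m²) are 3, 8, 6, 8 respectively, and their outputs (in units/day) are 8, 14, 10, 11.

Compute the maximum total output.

18

Treat it as a binary knapsack problem.
grinder: floor space 8 ≤ 9, output 14.
punch: floor space 8 ≤ 9, output 11.
borer + shear: floor space 3 + 6 = 9 ≤ 9, output 8 + 10 = 18.
Best is borer and shear with total output 18.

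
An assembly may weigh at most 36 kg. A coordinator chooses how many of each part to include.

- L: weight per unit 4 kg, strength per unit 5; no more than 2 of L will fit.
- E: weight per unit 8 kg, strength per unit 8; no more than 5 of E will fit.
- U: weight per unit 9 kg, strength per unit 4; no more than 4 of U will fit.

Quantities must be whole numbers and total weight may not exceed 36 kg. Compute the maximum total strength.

37

This is a bounded integer knapsack.
1×L and 4×E: weight 36 ≤ 36, strength 1·5 + 4·8 = 37.
2×L and 3×E: weight 32 ≤ 36, strength 2·5 + 3·8 = 34.
Best is 37.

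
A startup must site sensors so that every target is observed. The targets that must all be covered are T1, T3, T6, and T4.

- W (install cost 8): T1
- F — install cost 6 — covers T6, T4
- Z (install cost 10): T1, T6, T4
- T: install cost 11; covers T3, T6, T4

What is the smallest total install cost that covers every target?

19

This is a weighted set-cover instance.
The greedy cost-per-new-target heuristic would pick F, W, and T for 25, but a cheaper cover exists.
Choose W and T: together they cover T1, T3, T6, T4 — every target.
Total install cost: 8 + 11 = 19.
No cover costs less than 19.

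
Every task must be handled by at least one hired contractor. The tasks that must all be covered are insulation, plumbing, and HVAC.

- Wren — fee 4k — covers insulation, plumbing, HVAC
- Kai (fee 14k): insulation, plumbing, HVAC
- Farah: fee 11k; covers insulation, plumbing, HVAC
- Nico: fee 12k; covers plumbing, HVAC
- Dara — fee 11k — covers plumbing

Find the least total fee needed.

4

Wren alone covers insulation, plumbing, HVAC — every task.
Total fee: 4.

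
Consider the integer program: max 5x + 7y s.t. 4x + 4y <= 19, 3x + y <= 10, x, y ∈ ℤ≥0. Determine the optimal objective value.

28

The continuous relaxation peaks at (0, 4.75) with value 33.25; rounding to a feasible lattice point costs some objective.
(x,y)=(0,4): 4·0+4·4=16≤19, 3·0+1·4=4≤10, objective 28.
(x,y)=(1,3): 4·1+4·3=16≤19, 3·1+1·3=6≤10, objective 26.
(x,y)=(0,3): 4·0+4·3=12≤19, 3·0+1·3=3≤10, objective 21.
No feasible integer point exceeds 28.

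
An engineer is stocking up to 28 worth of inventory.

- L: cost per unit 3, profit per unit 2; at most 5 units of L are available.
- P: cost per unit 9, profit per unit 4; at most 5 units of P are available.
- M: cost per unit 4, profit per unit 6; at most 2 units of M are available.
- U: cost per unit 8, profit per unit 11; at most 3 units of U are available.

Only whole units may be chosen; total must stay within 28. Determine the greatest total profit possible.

M has the best ratio (6/4); taking only M gives at most 2×6 = 12 (stopped by the supply cap of 2).
Mixing does better — 1×M and 3×U: cost 28 ≤ 28, profit 1·6 + 3·11 = 39.

39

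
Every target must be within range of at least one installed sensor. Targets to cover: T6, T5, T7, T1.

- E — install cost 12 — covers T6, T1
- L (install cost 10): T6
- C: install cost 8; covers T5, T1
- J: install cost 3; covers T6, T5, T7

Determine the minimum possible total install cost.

11

This is an integer covering problem.
Choose C and J: together they cover T6, T5, T7, T1 — every target.
Total install cost: 8 + 3 = 11.
No cover costs less than 11.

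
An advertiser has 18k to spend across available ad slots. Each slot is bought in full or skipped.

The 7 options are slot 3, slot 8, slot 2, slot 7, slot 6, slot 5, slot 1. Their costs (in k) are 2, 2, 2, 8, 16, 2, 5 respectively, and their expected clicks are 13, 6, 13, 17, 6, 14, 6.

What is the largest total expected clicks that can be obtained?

63

This is a 0-1 knapsack instance.
Take slot 3, slot 8, slot 2, slot 7, and slot 5: cost 2 + 2 + 2 + 8 + 2 = 16 ≤ 18, expected clicks 13 + 6 + 13 + 17 + 14 = 63.
No other feasible combination does better.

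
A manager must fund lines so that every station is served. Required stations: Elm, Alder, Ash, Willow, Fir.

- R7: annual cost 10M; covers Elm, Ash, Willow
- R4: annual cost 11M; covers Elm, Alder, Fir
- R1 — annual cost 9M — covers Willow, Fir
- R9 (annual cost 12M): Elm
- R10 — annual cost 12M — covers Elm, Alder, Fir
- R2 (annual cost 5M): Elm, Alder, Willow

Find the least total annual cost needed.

The greedy cost-per-new-station heuristic would pick R2, R1, and R7 for 24, but a cheaper cover exists.
Choose R7 and R4: together they cover Elm, Alder, Ash, Willow, Fir — every station.
Total annual cost: 10 + 11 = 21.
No cover costs less than 21.

21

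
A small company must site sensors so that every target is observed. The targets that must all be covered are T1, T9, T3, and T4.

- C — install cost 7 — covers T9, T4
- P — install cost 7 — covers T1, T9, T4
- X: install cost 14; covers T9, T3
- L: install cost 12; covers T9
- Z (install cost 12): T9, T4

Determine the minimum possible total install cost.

Choose P and X: together they cover T1, T9, T3, T4 — every target.
Total install cost: 7 + 14 = 21.

21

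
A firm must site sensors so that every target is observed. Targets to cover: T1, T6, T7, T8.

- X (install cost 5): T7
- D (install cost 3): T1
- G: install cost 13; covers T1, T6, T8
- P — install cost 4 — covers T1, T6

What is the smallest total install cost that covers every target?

18

This is a weighted set-cover instance.
The greedy cost-per-new-target heuristic would pick P, X, and G for 22, but a cheaper cover exists.
Choose X and G: together they cover T1, T6, T7, T8 — every target.
Total install cost: 5 + 13 = 18.
No cover costs less than 18.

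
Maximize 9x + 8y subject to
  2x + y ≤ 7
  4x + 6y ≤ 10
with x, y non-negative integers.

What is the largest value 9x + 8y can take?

Relaxing integrality, the LP optimum is 22.50 at (x,y) = (2.5, 0), which is not an integer point.
(x,y)=(2,0): 2·2+1·0=4≤7, 4·2+6·0=8≤10, objective 18.
(x,y)=(1,1): 2·1+1·1=3≤7, 4·1+6·1=10≤10, objective 17.
(x,y)=(1,0): 2·1+1·0=2≤7, 4·1+6·0=4≤10, objective 9.
No feasible integer point exceeds 18.

18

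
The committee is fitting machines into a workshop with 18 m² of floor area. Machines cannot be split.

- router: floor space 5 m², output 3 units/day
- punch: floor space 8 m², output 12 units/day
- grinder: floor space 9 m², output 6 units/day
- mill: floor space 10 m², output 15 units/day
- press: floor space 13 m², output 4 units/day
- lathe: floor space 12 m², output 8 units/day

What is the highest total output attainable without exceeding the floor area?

router + mill: floor space 5 + 10 = 15 ≤ 18, output 3 + 15 = 18.
punch + mill: floor space 8 + 10 = 18 ≤ 18, output 12 + 15 = 27.
Best is punch and mill with total output 27.

27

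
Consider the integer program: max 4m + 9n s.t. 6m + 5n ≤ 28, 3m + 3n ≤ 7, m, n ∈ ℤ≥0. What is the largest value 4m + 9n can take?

(m,n)=(0,2): 6·0+5·2=10≤28, 3·0+3·2=6≤7, objective 18.
(m,n)=(1,1): 6·1+5·1=11≤28, 3·1+3·1=6≤7, objective 13.
The best lattice point is (0,2), giving 18.

18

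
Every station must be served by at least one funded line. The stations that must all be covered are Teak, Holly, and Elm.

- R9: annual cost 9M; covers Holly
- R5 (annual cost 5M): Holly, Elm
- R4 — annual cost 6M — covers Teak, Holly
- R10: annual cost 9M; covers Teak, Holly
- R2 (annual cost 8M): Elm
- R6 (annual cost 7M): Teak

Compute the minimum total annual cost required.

11

Choose R5 and R4: together they cover Teak, Holly, Elm — every station.
Total annual cost: 5 + 6 = 11.
No cover costs less than 11.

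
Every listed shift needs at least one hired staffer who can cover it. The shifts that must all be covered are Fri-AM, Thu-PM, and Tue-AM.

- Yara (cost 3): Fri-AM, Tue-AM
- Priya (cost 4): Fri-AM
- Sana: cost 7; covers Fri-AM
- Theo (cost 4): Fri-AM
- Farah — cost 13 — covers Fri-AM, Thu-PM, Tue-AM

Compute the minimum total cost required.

This is a weighted set-cover instance.
The greedy cost-per-new-shift heuristic would pick Yara and Farah for 16, but a cheaper cover exists.
Farah alone covers Fri-AM, Thu-PM, Tue-AM — every shift.
Total cost: 13.
No cover costs less than 13.

13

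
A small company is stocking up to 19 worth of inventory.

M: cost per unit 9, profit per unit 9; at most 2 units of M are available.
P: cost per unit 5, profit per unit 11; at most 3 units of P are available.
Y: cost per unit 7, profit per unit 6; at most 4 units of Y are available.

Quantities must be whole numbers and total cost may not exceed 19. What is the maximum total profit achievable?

33

3×P: cost 15 ≤ 19, profit 3·11 = 33.
1×M and 2×P: cost 19 ≤ 19, profit 1·9 + 2·11 = 31.
Best is 33.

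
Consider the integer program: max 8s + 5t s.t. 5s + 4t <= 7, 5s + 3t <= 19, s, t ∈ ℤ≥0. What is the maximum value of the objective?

Relaxing integrality, the LP optimum is 11.20 at (s,t) = (1.4, 0), which is not an integer point.
(s,t)=(1,0): 5·1+4·0=5≤7, 5·1+3·0=5≤19, objective 8.
(s,t)=(0,1): 5·0+4·1=4≤7, 5·0+3·1=3≤19, objective 5.
(s,t)=(0,0): 5·0+4·0=0≤7, 5·0+3·0=0≤19, objective 0.
No feasible integer point exceeds 8.

8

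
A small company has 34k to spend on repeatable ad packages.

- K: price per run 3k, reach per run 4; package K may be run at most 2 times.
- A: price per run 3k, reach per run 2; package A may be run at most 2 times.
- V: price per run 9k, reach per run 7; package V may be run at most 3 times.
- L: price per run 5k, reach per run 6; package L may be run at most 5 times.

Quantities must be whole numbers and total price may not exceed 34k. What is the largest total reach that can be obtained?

1×K, 2×A, and 5×L: price 34 ≤ 34, reach 1·4 + 2·2 + 5·6 = 38.
2×K, 1×A, and 5×L: price 34 ≤ 34, reach 2·4 + 1·2 + 5·6 = 40.
Best is 40.

40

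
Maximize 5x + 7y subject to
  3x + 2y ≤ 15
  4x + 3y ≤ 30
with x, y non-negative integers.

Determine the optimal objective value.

(x,y)=(0,7): 3·0+2·7=14≤15, 4·0+3·7=21≤30, objective 49.
(x,y)=(1,6): 3·1+2·6=15≤15, 4·1+3·6=22≤30, objective 47.
(x,y)=(0,6): 3·0+2·6=12≤15, 4·0+3·6=18≤30, objective 42.
Maximum is 49 at (x,y)=(0,7).

49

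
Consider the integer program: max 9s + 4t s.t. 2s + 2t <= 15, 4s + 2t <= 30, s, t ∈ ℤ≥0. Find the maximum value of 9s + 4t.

63

(s,t)=(7,0): 2·7+2·0=14≤15, 4·7+2·0=28≤30, objective 63.
(s,t)=(6,1): 2·6+2·1=14≤15, 4·6+2·1=26≤30, objective 58.
The best lattice point is (7,0), giving 63.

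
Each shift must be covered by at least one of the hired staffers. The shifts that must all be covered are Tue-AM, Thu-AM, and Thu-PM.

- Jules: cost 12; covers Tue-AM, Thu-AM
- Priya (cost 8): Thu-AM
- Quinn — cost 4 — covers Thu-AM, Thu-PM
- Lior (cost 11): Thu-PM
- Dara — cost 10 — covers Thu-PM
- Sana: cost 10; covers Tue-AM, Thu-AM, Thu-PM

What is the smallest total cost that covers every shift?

The greedy cost-per-new-shift heuristic would pick Quinn and Sana for 14, but a cheaper cover exists.
Sana alone covers Tue-AM, Thu-AM, Thu-PM — every shift.
Total cost: 10.
No cover costs less than 10.

10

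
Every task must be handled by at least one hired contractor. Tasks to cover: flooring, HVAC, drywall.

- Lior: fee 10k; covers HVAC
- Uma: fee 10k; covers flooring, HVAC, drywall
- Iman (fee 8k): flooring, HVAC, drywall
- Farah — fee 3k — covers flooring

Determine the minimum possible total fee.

Iman alone covers flooring, HVAC, drywall — every task.
Total fee: 8.
No cover costs less than 8.

8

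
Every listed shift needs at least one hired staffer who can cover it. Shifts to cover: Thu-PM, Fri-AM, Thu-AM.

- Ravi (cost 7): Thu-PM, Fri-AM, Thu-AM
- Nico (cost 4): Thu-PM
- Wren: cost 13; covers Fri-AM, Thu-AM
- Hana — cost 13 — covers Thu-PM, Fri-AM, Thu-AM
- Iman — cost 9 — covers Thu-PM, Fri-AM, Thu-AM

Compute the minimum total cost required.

Ravi alone covers Thu-PM, Fri-AM, Thu-AM — every shift.
Total cost: 7.
No cover costs less than 7.

7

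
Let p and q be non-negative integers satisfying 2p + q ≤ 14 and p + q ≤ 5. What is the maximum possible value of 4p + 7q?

35

(p,q)=(0,5) is feasible, giving 35.
(p,q)=(1,4) is feasible, giving 32.
(p,q)=(0,4) is feasible, giving 28.
The best lattice point is (0,5), giving 35.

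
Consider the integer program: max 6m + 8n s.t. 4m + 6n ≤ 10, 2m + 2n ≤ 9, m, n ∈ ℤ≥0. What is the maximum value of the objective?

(m,n)=(1,1) is feasible, giving 14.
(m,n)=(2,0) is feasible, giving 12.
(m,n)=(0,1) is feasible, giving 8.
Maximum is 14 at (m,n)=(1,1).

14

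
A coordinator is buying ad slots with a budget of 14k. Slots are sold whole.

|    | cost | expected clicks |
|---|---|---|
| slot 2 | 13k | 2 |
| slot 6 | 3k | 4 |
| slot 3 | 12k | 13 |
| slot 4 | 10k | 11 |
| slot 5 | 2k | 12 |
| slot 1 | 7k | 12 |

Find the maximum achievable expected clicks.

slot 5 + slot 1: cost 2 + 7 = 9 ≤ 14, expected clicks 12 + 12 = 24.
slot 3 + slot 5: cost 12 + 2 = 14 ≤ 14, expected clicks 13 + 12 = 25.
slot 6 + slot 5 + slot 1: cost 3 + 2 + 7 = 12 ≤ 14, expected clicks 4 + 12 + 12 = 28.
Best is slot 6, slot 5, and slot 1 with total expected clicks 28.

28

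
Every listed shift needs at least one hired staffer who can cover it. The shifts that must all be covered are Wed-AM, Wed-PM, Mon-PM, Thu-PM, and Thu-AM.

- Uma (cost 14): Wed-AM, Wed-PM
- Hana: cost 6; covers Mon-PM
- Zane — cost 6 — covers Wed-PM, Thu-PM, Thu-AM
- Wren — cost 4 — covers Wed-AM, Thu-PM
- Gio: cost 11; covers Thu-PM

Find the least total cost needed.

This is an integer covering problem.
Choose Hana, Zane, and Wren: together they cover Wed-AM, Wed-PM, Mon-PM, Thu-PM, Thu-AM — every shift.
Total cost: 6 + 6 + 4 = 16.
No cover costs less than 16.

16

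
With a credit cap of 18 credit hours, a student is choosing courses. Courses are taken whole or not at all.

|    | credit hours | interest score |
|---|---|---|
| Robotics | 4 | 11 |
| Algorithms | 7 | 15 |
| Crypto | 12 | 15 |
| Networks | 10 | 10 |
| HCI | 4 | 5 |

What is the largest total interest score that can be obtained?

31

This is a 0-1 knapsack instance.
Robotics + Algorithms: credit hours 4 + 7 = 11 ≤ 18, interest score 11 + 15 = 26.
Robotics + Algorithms + HCI: credit hours 4 + 7 + 4 = 15 ≤ 18, interest score 11 + 15 + 5 = 31.
Best is Robotics, Algorithms, and HCI with total interest score 31.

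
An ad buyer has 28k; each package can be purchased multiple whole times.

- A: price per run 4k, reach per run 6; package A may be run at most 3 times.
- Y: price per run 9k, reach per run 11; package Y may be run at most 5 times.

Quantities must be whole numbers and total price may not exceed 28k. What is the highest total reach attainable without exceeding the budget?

34

This is a bounded integer knapsack.
3×Y: price 27 ≤ 28, reach 3·11 = 33.
2×A and 2×Y: price 26 ≤ 28, reach 2·6 + 2·11 = 34.
Best is 34.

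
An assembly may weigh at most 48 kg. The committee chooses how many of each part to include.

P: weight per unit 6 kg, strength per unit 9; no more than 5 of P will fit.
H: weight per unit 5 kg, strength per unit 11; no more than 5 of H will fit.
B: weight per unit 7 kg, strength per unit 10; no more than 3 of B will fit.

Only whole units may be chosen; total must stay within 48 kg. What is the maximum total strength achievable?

Take 5×H and 3×B: weight 46 ≤ 48, strength 5·11 + 3·10 = 85.
H has the best ratio (11/5) and is taken to its limit of 5; remaining capacity is filled optimally with the others.

85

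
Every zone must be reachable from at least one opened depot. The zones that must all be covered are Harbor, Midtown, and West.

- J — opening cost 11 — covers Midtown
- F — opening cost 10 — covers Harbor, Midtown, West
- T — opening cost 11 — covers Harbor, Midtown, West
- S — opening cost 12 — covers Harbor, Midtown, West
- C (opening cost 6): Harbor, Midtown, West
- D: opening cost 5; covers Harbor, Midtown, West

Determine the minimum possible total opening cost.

5

D alone covers Harbor, Midtown, West — every zone.
Total opening cost: 5.
No cover costs less than 5.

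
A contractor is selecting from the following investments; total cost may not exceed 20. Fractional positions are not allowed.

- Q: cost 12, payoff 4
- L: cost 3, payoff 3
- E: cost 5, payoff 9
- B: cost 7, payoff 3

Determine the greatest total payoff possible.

Take Q, L, and E: cost 12 + 3 + 5 = 20 ≤ 20, payoff 4 + 3 + 9 = 16.
No other feasible combination does better.

16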